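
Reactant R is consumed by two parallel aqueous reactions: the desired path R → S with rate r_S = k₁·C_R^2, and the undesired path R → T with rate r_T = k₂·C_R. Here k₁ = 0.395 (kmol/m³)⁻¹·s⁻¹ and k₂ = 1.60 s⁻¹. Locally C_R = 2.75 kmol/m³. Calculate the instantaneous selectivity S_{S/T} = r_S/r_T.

S_{S/T} = r_S/r_T = (k₁·C_R^2)/(k₂·C_R) = (k₁/k₂)·C_R.
= (0.395×2.750^2) / (1.60×2.750) = 2.987/4.400 = 0.679.
Since the desired path is higher order in R, keeping C_R high (PFR or concentrated feed) favours S.

0.679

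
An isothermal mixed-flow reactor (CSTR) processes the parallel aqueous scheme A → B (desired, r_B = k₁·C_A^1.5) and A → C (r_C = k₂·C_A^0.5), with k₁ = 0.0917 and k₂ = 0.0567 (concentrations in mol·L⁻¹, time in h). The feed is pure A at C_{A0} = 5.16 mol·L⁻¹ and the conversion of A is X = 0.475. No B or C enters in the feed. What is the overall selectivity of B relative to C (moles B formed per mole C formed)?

Exit C_A = C_{A0}(1−X) = 5.16×0.525 = 2.709 mol·L⁻¹.
Rates in a CSTR are evaluated at the outlet concentration: r_B = 0.0917×2.709^1.5 = 0.4089, r_C = 0.0567×2.709^0.5 = 0.09332.
Overall selectivity = C_B/C_C = r_Bτ/(r_Cτ) = r_B/r_C = 4.38.

4.38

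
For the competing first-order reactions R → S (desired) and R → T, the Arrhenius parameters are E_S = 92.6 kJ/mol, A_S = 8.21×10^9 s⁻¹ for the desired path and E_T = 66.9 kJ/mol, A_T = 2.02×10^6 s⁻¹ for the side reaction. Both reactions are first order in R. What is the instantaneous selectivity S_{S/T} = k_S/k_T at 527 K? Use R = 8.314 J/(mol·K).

11.5

Since both paths have the same order in R, the concentration cancels and S_{S/T} = k_S/k_T = (A_S/A_T)·exp[(E_T−E_S)/(RT)].
(E_T−E_S)/(RT) = (66.9−92.6)×10³/(8.314×527) = -25700/4381 = -5.866.
k_S/k_T = (8.21×10^9/2.02×10^6)·exp(-5.866) = 4064 × 0.002835 = 11.5.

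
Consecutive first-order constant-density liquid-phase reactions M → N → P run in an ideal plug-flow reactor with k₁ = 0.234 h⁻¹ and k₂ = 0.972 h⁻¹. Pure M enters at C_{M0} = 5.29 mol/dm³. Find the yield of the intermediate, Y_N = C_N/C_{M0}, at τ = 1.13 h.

0.138

The intermediate concentration in a first-order A→B→C sequence is C_N = k₁C_{M0}(e^(−k₁τ) − e^(−k₂τ))/(k₂−k₁).
e^(−k₁τ) = e^(−0.234×1.13) = e^(−0.2644) = 0.7677; e^(−k₂τ) = e^(−1.098) = 0.3334.
C_N = 0.234×5.29/(0.972−0.234) × (0.7677−0.3334) = 1.677×0.4342 = 0.7283 mol/dm³.
Y_N = C_N/C_{M0} = 0.7283/5.29 = 0.138.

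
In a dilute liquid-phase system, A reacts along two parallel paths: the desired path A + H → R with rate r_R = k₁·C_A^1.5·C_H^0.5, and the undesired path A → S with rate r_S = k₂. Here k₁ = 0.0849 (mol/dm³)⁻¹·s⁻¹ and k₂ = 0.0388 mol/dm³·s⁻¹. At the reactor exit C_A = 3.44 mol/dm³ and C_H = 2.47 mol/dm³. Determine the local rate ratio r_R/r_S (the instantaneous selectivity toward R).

21.9

S_{R/S} = r_R/r_S = (k₁·C_A^1.5·C_H^0.5)/(k₂) = (k₁/k₂)·C_A^1.5·C_H^0.5.
= (0.0849×3.440^1.5×2.470^0.5) / (0.0388) = 0.8513/0.03880 = 21.9.
Since the desired path is higher order in A, keeping C_A high (PFR or concentrated feed) favours R.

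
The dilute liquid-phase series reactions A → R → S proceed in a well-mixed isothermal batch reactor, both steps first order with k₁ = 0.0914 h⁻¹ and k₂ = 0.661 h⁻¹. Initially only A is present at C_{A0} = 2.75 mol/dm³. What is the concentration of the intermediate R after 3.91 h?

The intermediate concentration in a first-order A→B→C sequence is C_R = k₁C_{A0}(e^(−k₁t) − e^(−k₂t))/(k₂−k₁).
e^(−k₁t) = e^(−0.0914×3.91) = e^(−0.3574) = 0.6995; e^(−k₂t) = e^(−2.585) = 0.07543.
C_R = 0.0914×2.75/(0.661−0.0914) × (0.6995−0.07543) = 0.4413×0.6241 = 0.2754 mol/dm³.

0.275 mol/dm³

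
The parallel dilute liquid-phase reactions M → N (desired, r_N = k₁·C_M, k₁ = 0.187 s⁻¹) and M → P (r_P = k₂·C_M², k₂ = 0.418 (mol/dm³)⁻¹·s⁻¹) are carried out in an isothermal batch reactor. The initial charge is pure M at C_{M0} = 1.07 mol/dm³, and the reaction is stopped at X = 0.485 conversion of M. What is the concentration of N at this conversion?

0.187 mol/dm³

C_M = C_{M0}(1−X) = 0.5511 mol/dm³.
Along a PFR/batch, dC_N/dC_M = −r_N/(r_N+r_P) = −k₁/(k₁+k₂·C_M).
Integrating from C_{M0} to C_M: C_N = (0.187/0.418)·ln[(0.187+0.418·1.07)/(0.187+0.418·0.551)] = 0.4474·ln(0.6343/0.4173) = 0.1873 mol/dm³.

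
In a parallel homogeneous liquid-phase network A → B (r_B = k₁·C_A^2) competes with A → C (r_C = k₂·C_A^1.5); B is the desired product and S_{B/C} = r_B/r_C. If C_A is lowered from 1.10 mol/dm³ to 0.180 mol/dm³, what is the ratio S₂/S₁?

0.405

S_{B/C} = (k₁/k₂)·C_A^0.5, so S₂/S₁ = (C_{A,2}/C_{A,1})^0.5.
= (0.180/1.10)^0.5 = (0.1636)^0.5 = 0.405.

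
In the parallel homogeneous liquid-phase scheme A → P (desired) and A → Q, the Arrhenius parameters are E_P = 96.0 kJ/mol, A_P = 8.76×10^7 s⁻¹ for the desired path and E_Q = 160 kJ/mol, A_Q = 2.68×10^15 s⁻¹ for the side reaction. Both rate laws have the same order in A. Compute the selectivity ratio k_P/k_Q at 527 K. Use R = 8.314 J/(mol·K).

0.0721

Since both paths have the same order in A, the concentration cancels and S_{P/Q} = k_P/k_Q = (A_P/A_Q)·exp[(E_Q−E_P)/(RT)].
(E_Q−E_P)/(RT) = (160−96.0)×10³/(8.314×527) = 64000/4381 = 14.61.
k_P/k_Q = (8.76×10^7/2.68×10^15)·exp(14.61) = 3.269×10^-8 × 2.207×10^6 = 0.0721.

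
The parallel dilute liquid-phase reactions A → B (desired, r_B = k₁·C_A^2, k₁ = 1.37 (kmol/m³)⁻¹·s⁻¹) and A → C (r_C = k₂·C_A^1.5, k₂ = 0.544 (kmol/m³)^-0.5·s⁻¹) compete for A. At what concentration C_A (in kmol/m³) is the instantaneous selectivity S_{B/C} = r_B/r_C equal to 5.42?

S_{B/C} = (k₁/k₂)·C_A^0.5 ⇒ C_A = (S·k₂/k₁)^(2).
= (5.42×0.544/1.37)^(2) = (2.152)^(2) = 4.63 kmol/m³.

4.63 kmol/m³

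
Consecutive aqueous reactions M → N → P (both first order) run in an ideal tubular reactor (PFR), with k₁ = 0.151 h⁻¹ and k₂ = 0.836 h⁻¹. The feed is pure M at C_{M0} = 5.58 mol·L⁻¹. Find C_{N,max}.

At the optimum, C_{N,max}/C_{M0} = (k₁/k₂)^[k₂/(k₂−k₁)].
= (0.151/0.836)^(0.836/(0.836−0.151)) = (0.1806)^(1.220) = 0.1239.
C_{N,max} = 0.1239×5.58 = 0.691 mol·L⁻¹.

0.691 mol·L⁻¹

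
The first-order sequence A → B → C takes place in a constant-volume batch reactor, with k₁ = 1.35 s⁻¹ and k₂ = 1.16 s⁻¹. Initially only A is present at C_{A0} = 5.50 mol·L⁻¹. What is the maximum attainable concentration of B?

2.18 mol·L⁻¹

At the optimum, C_{B,max}/C_{A0} = (k₁/k₂)^[k₂/(k₂−k₁)].
= (1.35/1.16)^(1.16/(1.16−1.35)) = (1.164)^(-6.105) = 0.3961.
C_{B,max} = 0.3961×5.50 = 2.18 mol·L⁻¹.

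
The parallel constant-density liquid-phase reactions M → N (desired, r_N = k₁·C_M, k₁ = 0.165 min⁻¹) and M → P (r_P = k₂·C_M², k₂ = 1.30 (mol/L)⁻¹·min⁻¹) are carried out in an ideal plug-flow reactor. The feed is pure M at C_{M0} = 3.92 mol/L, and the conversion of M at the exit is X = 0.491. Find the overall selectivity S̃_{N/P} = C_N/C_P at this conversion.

C_M = C_{M0}(1−X) = 1.995 mol/L.
Along a PFR/batch, dC_N/dC_M = −r_N/(r_N+r_P) = −k₁/(k₁+k₂·C_M).
Integrating from C_{M0} to C_M: C_N = (0.165/1.30)·ln[(0.165+1.30·3.92)/(0.165+1.30·2.00)] = 0.1269·ln(5.261/2.759) = 0.08193 mol/L.
C_P = (C_{M0}−C_M)−C_N = 1.843 mol/L; S̃_{N/P} = 0.08193/1.843 = 0.0445.

0.0445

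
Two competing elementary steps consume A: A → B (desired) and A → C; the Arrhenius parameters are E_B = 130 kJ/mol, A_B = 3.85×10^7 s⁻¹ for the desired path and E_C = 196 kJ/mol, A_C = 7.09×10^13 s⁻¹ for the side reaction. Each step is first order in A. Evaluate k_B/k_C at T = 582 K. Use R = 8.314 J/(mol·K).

0.456

Since both paths have the same order in A, the concentration cancels and S_{B/C} = k_B/k_C = (A_B/A_C)·exp[(E_C−E_B)/(RT)].
(E_C−E_B)/(RT) = (196−130)×10³/(8.314×582) = 66000/4839 = 13.64.
k_B/k_C = (3.85×10^7/7.09×10^13)·exp(13.64) = 5.430×10^-7 × 8.389×10^5 = 0.456.
Since E_B < E_C, lowering the temperature improves selectivity toward B.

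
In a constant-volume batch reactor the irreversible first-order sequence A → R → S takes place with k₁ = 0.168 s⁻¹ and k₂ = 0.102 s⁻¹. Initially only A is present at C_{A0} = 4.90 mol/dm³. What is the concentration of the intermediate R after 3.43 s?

1.78 mol/dm³

For first-order series with pure A initially, C_R(t) = k₁C_{A0}/(k₂−k₁)·(e^(−k₁t) − e^(−k₂t)).
e^(−k₁t) = e^(−0.168×3.43) = e^(−0.5762) = 0.5620; e^(−k₂t) = e^(−0.3499) = 0.7048.
C_R = 0.168×4.90/(0.102−0.168) × (0.5620−0.7048) = (-12.47)×(-0.1428) = 1.781 mol/dm³.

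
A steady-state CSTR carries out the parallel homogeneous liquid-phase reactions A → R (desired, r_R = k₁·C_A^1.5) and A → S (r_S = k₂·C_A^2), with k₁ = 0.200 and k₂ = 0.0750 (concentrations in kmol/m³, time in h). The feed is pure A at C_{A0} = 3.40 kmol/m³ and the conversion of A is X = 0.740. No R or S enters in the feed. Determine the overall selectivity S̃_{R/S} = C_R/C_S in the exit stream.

Exit C_A = C_{A0}(1−X) = 3.40×0.260 = 0.8840 kmol/m³.
A CSTR operates uniformly at the exit composition, giving r_R = 0.1662 and r_S = 0.05861 (each k·C_A^n at C_A = 0.8840).
Overall selectivity = C_R/C_S = r_Rτ/(r_Sτ) = r_R/r_S = 2.84.

2.84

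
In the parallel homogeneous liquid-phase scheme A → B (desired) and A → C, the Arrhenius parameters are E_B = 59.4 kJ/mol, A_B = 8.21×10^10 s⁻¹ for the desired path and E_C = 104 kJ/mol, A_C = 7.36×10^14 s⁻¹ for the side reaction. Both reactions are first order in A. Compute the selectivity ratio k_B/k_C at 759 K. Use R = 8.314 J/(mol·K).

0.131

With equal orders, S_{B/C} = k_B/k_C = (A_B/A_C)·exp[(E_C−E_B)/(RT)].
(E_C−E_B)/(RT) = (104−59.4)×10³/(8.314×759) = 44600/6310 = 7.068.
k_B/k_C = (8.21×10^10/7.36×10^14)·exp(7.068) = 1.115×10^-4 × 1174 = 0.131.
Since E_B < E_C, lowering the temperature improves selectivity toward B.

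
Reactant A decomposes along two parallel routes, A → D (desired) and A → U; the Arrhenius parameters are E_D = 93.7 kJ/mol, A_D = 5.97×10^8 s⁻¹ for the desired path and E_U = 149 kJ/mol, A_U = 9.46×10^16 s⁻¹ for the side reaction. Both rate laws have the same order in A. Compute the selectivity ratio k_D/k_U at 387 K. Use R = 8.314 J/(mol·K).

With equal orders, S_{D/U} = k_D/k_U = (A_D/A_U)·exp[(E_U−E_D)/(RT)].
(E_U−E_D)/(RT) = (149−93.7)×10³/(8.314×387) = 55300/3218 = 17.19.
k_D/k_U = (5.97×10^8/9.46×10^16)·exp(17.19) = 6.311×10^-9 × 2.913×10^7 = 0.184.

0.184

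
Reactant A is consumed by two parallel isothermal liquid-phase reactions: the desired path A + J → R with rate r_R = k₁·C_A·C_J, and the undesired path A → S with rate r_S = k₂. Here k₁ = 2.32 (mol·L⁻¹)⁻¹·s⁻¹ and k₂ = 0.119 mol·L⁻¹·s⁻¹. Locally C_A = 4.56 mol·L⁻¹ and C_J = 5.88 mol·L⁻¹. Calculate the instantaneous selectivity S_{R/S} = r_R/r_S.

S_{R/S} = r_R/r_S = (k₁·C_A·C_J)/(k₂) = (k₁/k₂)·C_A·C_J.
= (2.32×4.560×5.880) / (0.119) = 62.21/0.1190 = 523.

523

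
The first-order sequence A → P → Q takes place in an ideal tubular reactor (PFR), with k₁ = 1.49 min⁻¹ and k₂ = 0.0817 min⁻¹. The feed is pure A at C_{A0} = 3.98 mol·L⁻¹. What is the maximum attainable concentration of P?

3.36 mol·L⁻¹

For a first-order series the maximum intermediate yield is C_{P,max}/C_{A0} = (k₁/k₂)^[k₂/(k₂−k₁)].
= (1.49/0.0817)^(0.0817/(0.0817−1.49)) = (18.24)^(-0.05801) = 0.8450.
C_{P,max} = 0.8450×3.98 = 3.36 mol·L⁻¹.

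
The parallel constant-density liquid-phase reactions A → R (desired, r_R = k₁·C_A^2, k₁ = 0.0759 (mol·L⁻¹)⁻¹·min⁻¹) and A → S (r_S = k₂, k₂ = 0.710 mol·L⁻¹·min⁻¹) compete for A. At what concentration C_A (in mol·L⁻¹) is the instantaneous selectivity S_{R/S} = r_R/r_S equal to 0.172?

S_{R/S} = (k₁/k₂)·C_A^2 ⇒ C_A = (S·k₂/k₁)^(0.5).
= (0.172×0.710/0.0759)^(0.5) = (1.609)^(0.5) = 1.27 mol·L⁻¹.

1.27 mol·L⁻¹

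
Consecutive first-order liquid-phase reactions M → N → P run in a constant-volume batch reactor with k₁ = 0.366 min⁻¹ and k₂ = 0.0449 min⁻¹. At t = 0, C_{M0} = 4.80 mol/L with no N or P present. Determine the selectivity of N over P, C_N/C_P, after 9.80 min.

The intermediate concentration in a first-order A→B→C sequence is C_N = k₁C_{M0}(e^(−k₁t) − e^(−k₂t))/(k₂−k₁).
e^(−k₁t) = e^(−0.366×9.80) = e^(−3.587) = 0.02769; e^(−k₂t) = e^(−0.4400) = 0.6440.
C_N = 0.366×4.80/(0.0449−0.366) × (0.02769−0.6440) = (-5.471)×(-0.6163) = 3.372 mol/L.
C_M = C_{M0}e^(−k₁t) = 0.1329 mol/L, so C_P = C_{M0}−C_M−C_N = 1.295 mol/L; C_N/C_P = 2.60.

2.60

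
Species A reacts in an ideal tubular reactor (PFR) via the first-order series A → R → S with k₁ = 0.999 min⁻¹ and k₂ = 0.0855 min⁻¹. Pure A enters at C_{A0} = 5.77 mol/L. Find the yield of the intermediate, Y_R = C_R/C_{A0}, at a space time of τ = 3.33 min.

0.783

For first-order series with pure A initially, C_R(τ) = k₁C_{A0}/(k₂−k₁)·(e^(−k₁τ) − e^(−k₂τ)).
e^(−k₁τ) = e^(−0.999×3.33) = e^(−3.327) = 0.03591; e^(−k₂τ) = e^(−0.2847) = 0.7522.
C_R = 0.999×5.77/(0.0855−0.999) × (0.03591−0.7522) = (-6.310)×(-0.7163) = 4.520 mol/L.
Y_R = C_R/C_{A0} = 4.520/5.77 = 0.783.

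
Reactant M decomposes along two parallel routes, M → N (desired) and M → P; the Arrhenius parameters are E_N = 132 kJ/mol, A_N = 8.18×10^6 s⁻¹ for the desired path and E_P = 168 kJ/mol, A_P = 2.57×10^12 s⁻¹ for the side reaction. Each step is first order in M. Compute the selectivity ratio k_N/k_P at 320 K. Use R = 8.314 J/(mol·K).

With equal orders, S_{N/P} = k_N/k_P = (A_N/A_P)·exp[(E_P−E_N)/(RT)].
(E_P−E_N)/(RT) = (168−132)×10³/(8.314×320) = 36000/2660 = 13.53.
k_N/k_P = (8.18×10^6/2.57×10^12)·exp(13.53) = 3.183×10^-6 × 7.527×10^5 = 2.40.
Since E_N < E_P, lowering the temperature improves selectivity toward N.

2.40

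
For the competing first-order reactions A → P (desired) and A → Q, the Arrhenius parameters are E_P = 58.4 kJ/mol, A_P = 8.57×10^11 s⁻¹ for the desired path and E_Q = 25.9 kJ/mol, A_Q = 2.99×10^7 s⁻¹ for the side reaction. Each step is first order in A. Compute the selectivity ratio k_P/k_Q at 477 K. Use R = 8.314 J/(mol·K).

k_P/k_Q = (A_P/A_Q)·exp[−(E_P−E_Q)/(RT)] = (A_P/A_Q)·exp[(E_Q−E_P)/(RT)].
(E_Q−E_P)/(RT) = (25.9−58.4)×10³/(8.314×477) = -32500/3966 = -8.195.
k_P/k_Q = (8.57×10^11/2.99×10^7)·exp(-8.195) = 28662 × 2.760×10^-4 = 7.91.
Since E_P > E_Q, raising the temperature improves selectivity toward P.

7.91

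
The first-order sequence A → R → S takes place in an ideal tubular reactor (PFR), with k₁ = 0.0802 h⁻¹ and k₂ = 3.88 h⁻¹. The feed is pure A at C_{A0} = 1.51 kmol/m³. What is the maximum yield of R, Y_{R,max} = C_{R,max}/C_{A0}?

0.0190

For a first-order series the maximum intermediate yield is C_{R,max}/C_{A0} = (k₁/k₂)^[k₂/(k₂−k₁)].
= (0.0802/3.88)^(3.88/(3.88−0.0802)) = (0.02067)^(1.021) = 0.01905.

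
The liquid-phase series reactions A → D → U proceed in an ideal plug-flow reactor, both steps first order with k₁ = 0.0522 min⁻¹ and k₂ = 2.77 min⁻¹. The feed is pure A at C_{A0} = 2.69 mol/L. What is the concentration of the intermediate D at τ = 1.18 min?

0.0466 mol/L

Solving the coupled first-order balances gives C_D(τ) = [k₁/(k₂−k₁)]·C_{A0}·(e^(−k₁τ) − e^(−k₂τ)).
e^(−k₁τ) = e^(−0.0522×1.18) = e^(−0.06160) = 0.9403; e^(−k₂τ) = e^(−3.269) = 0.03806.
C_D = 0.0522×2.69/(2.77−0.0522) × (0.9403−0.03806) = 0.05167×0.9022 = 0.04661 mol/L.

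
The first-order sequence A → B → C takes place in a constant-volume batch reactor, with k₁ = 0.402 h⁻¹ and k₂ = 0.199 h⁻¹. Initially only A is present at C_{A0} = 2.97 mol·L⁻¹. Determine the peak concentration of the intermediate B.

1.49 mol·L⁻¹

Evaluating C_B at t_opt = ln(k₂/k₁)/(k₂−k₁) gives C_{B,max}/C_{A0} = (k₁/k₂)^[k₂/(k₂−k₁)].
= (0.402/0.199)^(0.199/(0.199−0.402)) = (2.020)^(-0.9803) = 0.5019.
C_{B,max} = 0.5019×2.97 = 1.49 mol·L⁻¹.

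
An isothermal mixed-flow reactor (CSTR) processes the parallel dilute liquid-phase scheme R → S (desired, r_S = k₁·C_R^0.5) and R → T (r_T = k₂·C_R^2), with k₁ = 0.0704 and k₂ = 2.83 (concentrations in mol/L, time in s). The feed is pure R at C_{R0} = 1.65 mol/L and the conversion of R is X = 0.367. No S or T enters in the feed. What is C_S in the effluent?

0.0138 mol/L

Exit C_R = C_{R0}(1−X) = 1.65×0.633 = 1.044 mol/L.
A CSTR operates uniformly at the exit composition, giving r_S = 0.07195 and r_T = 3.087 (each k·C_R^n at C_R = 1.044).
Fraction of consumed R going to S: r_S/(r_S+r_T) = 0.02277.
C_S = 0.02277·C_{R0}·X = 0.02277×1.65×0.367 = 0.0138 mol/L.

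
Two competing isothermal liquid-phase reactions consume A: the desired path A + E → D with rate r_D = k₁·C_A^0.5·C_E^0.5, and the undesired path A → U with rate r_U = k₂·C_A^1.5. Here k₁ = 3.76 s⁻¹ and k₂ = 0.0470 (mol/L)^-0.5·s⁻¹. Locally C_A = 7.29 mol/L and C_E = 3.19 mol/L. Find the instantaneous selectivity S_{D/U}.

S_{D/U} = r_D/r_U = (k₁·C_A^0.5·C_E^0.5)/(k₂·C_A^1.5) = (k₁/k₂)·C_A⁻¹·C_E^0.5.
= (3.76×7.290^0.5×3.190^0.5) / (0.0470×7.290^1.5) = 18.13/0.9251 = 19.6.
The undesired path is higher order in A, so low C_A (CSTR or dilute feed) favours D.

19.6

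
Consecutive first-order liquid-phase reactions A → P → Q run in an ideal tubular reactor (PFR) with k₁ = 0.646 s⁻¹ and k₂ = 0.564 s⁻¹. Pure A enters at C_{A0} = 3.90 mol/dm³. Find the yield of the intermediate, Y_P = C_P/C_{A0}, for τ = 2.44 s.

0.361

The intermediate concentration in a first-order A→B→C sequence is C_P = k₁C_{A0}(e^(−k₁τ) − e^(−k₂τ))/(k₂−k₁).
e^(−k₁τ) = e^(−0.646×2.44) = e^(−1.576) = 0.2068; e^(−k₂τ) = e^(−1.376) = 0.2525.
C_P = 0.646×3.90/(0.564−0.646) × (0.2068−0.2525) = (-30.72)×(-0.04580) = 1.407 mol/dm³.
Y_P = C_P/C_{A0} = 1.407/3.90 = 0.361.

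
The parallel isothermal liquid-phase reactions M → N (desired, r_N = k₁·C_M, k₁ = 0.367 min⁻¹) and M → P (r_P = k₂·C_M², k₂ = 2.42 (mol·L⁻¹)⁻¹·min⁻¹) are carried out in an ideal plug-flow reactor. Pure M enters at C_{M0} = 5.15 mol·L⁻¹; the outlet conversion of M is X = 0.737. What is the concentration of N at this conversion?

0.191 mol·L⁻¹

C_M = C_{M0}(1−X) = 1.354 mol·L⁻¹.
Along a PFR/batch, dC_N/dC_M = −r_N/(r_N+r_P) = −k₁/(k₁+k₂·C_M).
Integrating from C_{M0} to C_M: C_N = (0.367/2.42)·ln[(0.367+2.42·5.15)/(0.367+2.42·1.35)] = 0.1517·ln(12.83/3.645) = 0.1909 mol·L⁻¹.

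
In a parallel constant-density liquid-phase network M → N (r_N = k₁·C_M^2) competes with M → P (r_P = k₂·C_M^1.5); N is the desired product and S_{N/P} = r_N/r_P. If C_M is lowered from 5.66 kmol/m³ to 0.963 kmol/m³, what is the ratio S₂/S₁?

0.412

S_{N/P} = (k₁/k₂)·C_M^0.5, so S₂/S₁ = (C_{M,2}/C_{M,1})^0.5.
= (0.963/5.66)^0.5 = (0.1701)^0.5 = 0.412.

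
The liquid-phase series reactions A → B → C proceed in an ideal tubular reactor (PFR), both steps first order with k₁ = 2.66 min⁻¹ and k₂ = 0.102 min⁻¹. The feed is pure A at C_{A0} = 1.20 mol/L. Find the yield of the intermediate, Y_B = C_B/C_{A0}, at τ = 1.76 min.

0.859

For first-order series with pure A initially, C_B(τ) = k₁C_{A0}/(k₂−k₁)·(e^(−k₁τ) − e^(−k₂τ)).
e^(−k₁τ) = e^(−2.66×1.76) = e^(−4.682) = 0.009264; e^(−k₂τ) = e^(−0.1795) = 0.8357.
C_B = 2.66×1.20/(0.102−2.66) × (0.009264−0.8357) = (-1.248)×(-0.8264) = 1.031 mol/L.
Y_B = C_B/C_{A0} = 1.031/1.20 = 0.859.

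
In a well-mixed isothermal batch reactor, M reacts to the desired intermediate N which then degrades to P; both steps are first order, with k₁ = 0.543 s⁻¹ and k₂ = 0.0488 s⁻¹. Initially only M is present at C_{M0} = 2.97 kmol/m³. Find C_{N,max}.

Evaluating C_N at t_opt = ln(k₂/k₁)/(k₂−k₁) gives C_{N,max}/C_{M0} = (k₁/k₂)^[k₂/(k₂−k₁)].
= (0.543/0.0488)^(0.0488/(0.0488−0.543)) = (11.13)^(-0.09875) = 0.7883.
C_{N,max} = 0.7883×2.97 = 2.34 kmol/m³.

2.34 kmol/m³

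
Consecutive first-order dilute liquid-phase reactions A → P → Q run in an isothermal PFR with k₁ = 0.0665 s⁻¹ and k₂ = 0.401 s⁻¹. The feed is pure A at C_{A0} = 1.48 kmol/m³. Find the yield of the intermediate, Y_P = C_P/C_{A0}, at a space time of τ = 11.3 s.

0.0916

Solving the coupled first-order balances gives C_P(τ) = [k₁/(k₂−k₁)]·C_{A0}·(e^(−k₁τ) − e^(−k₂τ)).
e^(−k₁τ) = e^(−0.0665×11.3) = e^(−0.7515) = 0.4717; e^(−k₂τ) = e^(−4.531) = 0.01077.
C_P = 0.0665×1.48/(0.401−0.0665) × (0.4717−0.01077) = 0.2942×0.4609 = 0.1356 kmol/m³.
Y_P = C_P/C_{A0} = 0.1356/1.48 = 0.0916.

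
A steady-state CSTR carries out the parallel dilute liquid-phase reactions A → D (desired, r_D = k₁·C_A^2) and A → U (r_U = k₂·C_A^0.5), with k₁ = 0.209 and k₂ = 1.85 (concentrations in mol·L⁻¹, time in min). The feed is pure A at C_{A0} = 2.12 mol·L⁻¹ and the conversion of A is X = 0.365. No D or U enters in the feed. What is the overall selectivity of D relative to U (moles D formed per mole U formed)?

Exit C_A = C_{A0}(1−X) = 2.12×0.635 = 1.346 mol·L⁻¹.
Rates in a CSTR are evaluated at the outlet concentration: r_D = 0.209×1.346^2 = 0.3788, r_U = 1.85×1.346^0.5 = 2.146.
Overall selectivity = C_D/C_U = r_Dτ/(r_Uτ) = r_D/r_U = 0.176.

0.176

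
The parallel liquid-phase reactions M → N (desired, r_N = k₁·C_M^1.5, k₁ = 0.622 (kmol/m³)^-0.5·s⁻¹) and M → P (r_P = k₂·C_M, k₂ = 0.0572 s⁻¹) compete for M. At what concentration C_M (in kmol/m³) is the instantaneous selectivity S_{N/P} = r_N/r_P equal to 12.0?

1.22 kmol/m³

S_{N/P} = (k₁/k₂)·C_M^0.5 ⇒ C_M = (S·k₂/k₁)^(2).
= (12.0×0.0572/0.622)^(2) = (1.104)^(2) = 1.22 kmol/m³.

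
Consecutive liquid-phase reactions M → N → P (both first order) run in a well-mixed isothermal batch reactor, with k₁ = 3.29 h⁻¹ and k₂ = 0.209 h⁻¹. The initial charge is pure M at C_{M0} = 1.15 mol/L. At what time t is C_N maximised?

0.895 h

For first-order series the maximum of C_N occurs at t_opt = ln(k₂/k₁)/(k₂−k₁).
= ln(0.209/3.29)/(0.209−3.29) = ln(0.06353)/-3.081 = -2.756/-3.081 = 0.895 h.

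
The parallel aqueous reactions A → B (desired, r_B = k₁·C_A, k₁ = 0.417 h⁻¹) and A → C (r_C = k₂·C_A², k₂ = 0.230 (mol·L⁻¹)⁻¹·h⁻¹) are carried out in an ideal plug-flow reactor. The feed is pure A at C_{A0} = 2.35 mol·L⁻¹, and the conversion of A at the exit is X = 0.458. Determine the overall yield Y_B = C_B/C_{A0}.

C_A = C_{A0}(1−X) = 1.274 mol·L⁻¹.
Along a PFR/batch, dC_B/dC_A = −r_B/(r_B+r_C) = −k₁/(k₁+k₂·C_A).
Integrating from C_{A0} to C_A: C_B = (0.417/0.230)·ln[(0.417+0.230·2.35)/(0.417+0.230·1.27)] = 1.813·ln(0.9575/0.7100) = 0.5423 mol·L⁻¹.
Y_B = C_B/C_{A0} = 0.5423/2.35 = 0.231.

0.231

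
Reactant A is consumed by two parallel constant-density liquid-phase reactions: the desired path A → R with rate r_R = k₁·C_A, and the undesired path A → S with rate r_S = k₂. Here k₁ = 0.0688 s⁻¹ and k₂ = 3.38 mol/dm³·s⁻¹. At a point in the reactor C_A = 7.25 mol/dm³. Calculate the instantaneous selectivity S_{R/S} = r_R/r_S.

S_{R/S} = r_R/r_S = (k₁·C_A)/(k₂) = (k₁/k₂)·C_A.
= (0.0688×7.250) / (3.38) = 0.4988/3.380 = 0.148.
Since the desired path is higher order in A, keeping C_A high (PFR or concentrated feed) favours R.

0.148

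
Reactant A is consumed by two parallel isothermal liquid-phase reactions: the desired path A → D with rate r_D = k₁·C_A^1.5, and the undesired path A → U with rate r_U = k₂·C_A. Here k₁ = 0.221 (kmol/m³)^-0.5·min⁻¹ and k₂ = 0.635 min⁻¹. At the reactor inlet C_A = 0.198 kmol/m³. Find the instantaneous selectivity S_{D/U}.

S_{D/U} = r_D/r_U = (k₁·C_A^1.5)/(k₂·C_A) = (k₁/k₂)·C_A^0.5.
= (0.221×0.1980^1.5) / (0.635×0.1980) = 0.01947/0.1257 = 0.155.

0.155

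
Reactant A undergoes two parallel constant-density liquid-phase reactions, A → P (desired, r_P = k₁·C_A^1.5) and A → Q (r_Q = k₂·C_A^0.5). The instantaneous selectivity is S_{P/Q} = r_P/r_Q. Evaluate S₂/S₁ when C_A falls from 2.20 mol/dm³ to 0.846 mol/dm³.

S_{P/Q} = (k₁/k₂)·C_A, so S₂/S₁ = (C_{A,2}/C_{A,1}).
= 0.846/2.20 = 0.385.
Selectivity toward P falls as C_A falls — high-concentration operation is favoured.

0.385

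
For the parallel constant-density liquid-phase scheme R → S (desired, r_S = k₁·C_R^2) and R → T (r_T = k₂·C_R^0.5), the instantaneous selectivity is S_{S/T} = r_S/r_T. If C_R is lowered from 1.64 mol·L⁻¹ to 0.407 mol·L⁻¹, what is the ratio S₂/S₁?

0.124

S_{S/T} = (k₁/k₂)·C_R^1.5, so S₂/S₁ = (C_{R,2}/C_{R,1})^1.5.
= (0.407/1.64)^1.5 = (0.2482)^1.5 = 0.124.
Selectivity toward S falls as C_R falls — high-concentration operation is favoured.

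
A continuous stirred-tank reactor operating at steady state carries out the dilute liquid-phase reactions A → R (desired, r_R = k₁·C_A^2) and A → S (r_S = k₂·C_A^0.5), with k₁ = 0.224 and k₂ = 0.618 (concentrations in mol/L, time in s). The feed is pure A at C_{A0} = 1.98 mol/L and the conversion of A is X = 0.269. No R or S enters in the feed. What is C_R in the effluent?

Exit C_A = C_{A0}(1−X) = 1.98×0.731 = 1.447 mol/L.
A CSTR operates uniformly at the exit composition, giving r_R = 0.4693 and r_S = 0.7435 (each k·C_A^n at C_A = 1.447).
Fraction of consumed A going to R: r_R/(r_R+r_S) = 0.3869.
C_R = 0.3869·C_{A0}·X = 0.3869×1.98×0.269 = 0.206 mol/L.

0.206 mol/L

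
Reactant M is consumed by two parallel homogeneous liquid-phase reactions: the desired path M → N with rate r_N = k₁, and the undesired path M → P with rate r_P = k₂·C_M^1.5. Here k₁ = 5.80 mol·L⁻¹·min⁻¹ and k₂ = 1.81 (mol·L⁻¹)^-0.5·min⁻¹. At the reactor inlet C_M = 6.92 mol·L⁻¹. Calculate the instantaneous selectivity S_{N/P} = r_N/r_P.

S_{N/P} = r_N/r_P = (k₁)/(k₂·C_M^1.5) = (k₁/k₂)·C_M^-1.5.
= (5.80) / (1.81×6.920^1.5) = 5.800/32.95 = 0.176.

0.176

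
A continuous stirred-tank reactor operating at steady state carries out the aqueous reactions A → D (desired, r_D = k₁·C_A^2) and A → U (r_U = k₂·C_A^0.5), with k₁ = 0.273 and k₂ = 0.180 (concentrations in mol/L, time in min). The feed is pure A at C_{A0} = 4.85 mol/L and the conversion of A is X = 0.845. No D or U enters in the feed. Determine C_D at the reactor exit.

2.04 mol/L

Exit C_A = C_{A0}(1−X) = 4.85×0.155 = 0.7518 mol/L.
In a CSTR the entire volume is at exit conditions, so r_D = 0.273×0.7518^2 = 0.1543 and r_U = 0.180×0.7518^0.5 = 0.1561.
Fraction of consumed A going to D: r_D/(r_D+r_U) = 0.4971.
C_D = 0.4971·C_{A0}·X = 0.4971×4.85×0.845 = 2.04 mol/L.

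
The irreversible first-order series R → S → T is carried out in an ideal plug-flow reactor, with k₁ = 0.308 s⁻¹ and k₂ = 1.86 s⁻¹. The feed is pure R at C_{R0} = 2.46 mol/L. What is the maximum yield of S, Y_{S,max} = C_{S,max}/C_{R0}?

At the optimum, C_{S,max}/C_{R0} = (k₁/k₂)^[k₂/(k₂−k₁)].
= (0.308/1.86)^(1.86/(1.86−0.308)) = (0.1656)^(1.198) = 0.1159.

0.116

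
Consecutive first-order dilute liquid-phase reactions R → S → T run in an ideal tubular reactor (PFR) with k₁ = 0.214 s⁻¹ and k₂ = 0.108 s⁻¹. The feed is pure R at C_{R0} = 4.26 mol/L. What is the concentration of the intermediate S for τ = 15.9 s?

The intermediate concentration in a first-order A→B→C sequence is C_S = k₁C_{R0}(e^(−k₁τ) − e^(−k₂τ))/(k₂−k₁).
e^(−k₁τ) = e^(−0.214×15.9) = e^(−3.403) = 0.03329; e^(−k₂τ) = e^(−1.717) = 0.1796.
C_S = 0.214×4.26/(0.108−0.214) × (0.03329−0.1796) = (-8.600)×(-0.1463) = 1.258 mol/L.

1.26 mol/L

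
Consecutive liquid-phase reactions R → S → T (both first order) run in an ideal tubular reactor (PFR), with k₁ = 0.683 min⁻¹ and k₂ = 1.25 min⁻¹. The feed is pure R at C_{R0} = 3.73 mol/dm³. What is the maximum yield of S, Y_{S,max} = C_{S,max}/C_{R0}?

At the optimum, C_{S,max}/C_{R0} = (k₁/k₂)^[k₂/(k₂−k₁)].
= (0.683/1.25)^(1.25/(1.25−0.683)) = (0.5464)^(2.205) = 0.2638.

0.264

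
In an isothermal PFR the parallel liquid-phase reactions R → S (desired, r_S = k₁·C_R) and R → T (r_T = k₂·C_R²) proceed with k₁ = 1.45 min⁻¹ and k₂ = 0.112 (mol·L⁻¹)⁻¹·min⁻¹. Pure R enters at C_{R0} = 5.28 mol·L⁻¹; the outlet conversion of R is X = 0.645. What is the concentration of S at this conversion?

2.68 mol·L⁻¹

C_R = C_{R0}(1−X) = 1.874 mol·L⁻¹.
Along a PFR/batch, dC_S/dC_R = −r_S/(r_S+r_T) = −k₁/(k₁+k₂·C_R).
Integrating from C_{R0} to C_R: C_S = (1.45/0.112)·ln[(1.45+0.112·5.28)/(1.45+0.112·1.87)] = 12.95·ln(2.041/1.660) = 2.678 mol·L⁻¹.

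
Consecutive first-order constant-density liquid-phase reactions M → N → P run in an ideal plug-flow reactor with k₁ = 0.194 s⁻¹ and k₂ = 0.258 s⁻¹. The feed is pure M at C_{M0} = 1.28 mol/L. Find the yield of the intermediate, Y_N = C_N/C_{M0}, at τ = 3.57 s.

The intermediate concentration in a first-order A→B→C sequence is C_N = k₁C_{M0}(e^(−k₁τ) − e^(−k₂τ))/(k₂−k₁).
e^(−k₁τ) = e^(−0.194×3.57) = e^(−0.6926) = 0.5003; e^(−k₂τ) = e^(−0.9211) = 0.3981.
C_N = 0.194×1.28/(0.258−0.194) × (0.5003−0.3981) = 3.880×0.1022 = 0.3965 mol/L.
Y_N = C_N/C_{M0} = 0.3965/1.28 = 0.310.

0.310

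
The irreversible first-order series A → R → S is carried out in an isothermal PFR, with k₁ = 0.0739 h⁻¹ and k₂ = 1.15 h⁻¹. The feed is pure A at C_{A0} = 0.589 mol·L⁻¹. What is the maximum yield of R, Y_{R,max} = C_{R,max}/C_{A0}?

0.0532

At the optimum, C_{R,max}/C_{A0} = (k₁/k₂)^[k₂/(k₂−k₁)].
= (0.0739/1.15)^(1.15/(1.15−0.0739)) = (0.06426)^(1.069) = 0.05322.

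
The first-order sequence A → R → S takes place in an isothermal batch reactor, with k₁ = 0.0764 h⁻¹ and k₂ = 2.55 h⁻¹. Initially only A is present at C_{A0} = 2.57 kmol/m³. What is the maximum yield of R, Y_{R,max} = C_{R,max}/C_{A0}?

0.0269

For a first-order series the maximum intermediate yield is C_{R,max}/C_{A0} = (k₁/k₂)^[k₂/(k₂−k₁)].
= (0.0764/2.55)^(2.55/(2.55−0.0764)) = (0.02996)^(1.031) = 0.02688.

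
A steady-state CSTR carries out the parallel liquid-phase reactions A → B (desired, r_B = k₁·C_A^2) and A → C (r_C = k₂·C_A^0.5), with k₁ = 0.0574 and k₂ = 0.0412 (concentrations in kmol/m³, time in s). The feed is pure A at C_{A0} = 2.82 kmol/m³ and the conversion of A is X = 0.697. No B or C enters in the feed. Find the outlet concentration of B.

Exit C_A = C_{A0}(1−X) = 2.82×0.303 = 0.8545 kmol/m³.
Rates in a CSTR are evaluated at the outlet concentration: r_B = 0.0574×0.8545^2 = 0.04191, r_C = 0.0412×0.8545^0.5 = 0.03808.
Fraction of consumed A going to B: r_B/(r_B+r_C) = 0.5239.
C_B = 0.5239·C_{A0}·X = 0.5239×2.82×0.697 = 1.03 kmol/m³.

1.03 kmol/m³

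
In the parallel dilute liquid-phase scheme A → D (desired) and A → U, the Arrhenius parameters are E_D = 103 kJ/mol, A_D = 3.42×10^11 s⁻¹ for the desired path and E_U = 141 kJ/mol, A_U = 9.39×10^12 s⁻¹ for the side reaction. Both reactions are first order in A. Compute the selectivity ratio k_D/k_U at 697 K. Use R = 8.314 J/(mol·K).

25.7

With equal orders, S_{D/U} = k_D/k_U = (A_D/A_U)·exp[(E_U−E_D)/(RT)].
(E_U−E_D)/(RT) = (141−103)×10³/(8.314×697) = 38000/5795 = 6.558.
k_D/k_U = (3.42×10^11/9.39×10^12)·exp(6.558) = 0.03642 × 704.5 = 25.7.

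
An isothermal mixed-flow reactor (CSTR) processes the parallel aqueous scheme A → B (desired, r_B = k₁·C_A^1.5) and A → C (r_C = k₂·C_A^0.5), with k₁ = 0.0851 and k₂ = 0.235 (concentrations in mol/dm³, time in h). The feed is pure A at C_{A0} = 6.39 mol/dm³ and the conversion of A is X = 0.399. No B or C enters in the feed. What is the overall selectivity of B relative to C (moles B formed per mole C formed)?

Exit C_A = C_{A0}(1−X) = 6.39×0.601 = 3.840 mol/dm³.
In a CSTR the entire volume is at exit conditions, so r_B = 0.0851×3.840^1.5 = 0.6405 and r_C = 0.235×3.840^0.5 = 0.4605.
Overall selectivity = C_B/C_C = r_Bτ/(r_Cτ) = r_B/r_C = 1.39.

1.39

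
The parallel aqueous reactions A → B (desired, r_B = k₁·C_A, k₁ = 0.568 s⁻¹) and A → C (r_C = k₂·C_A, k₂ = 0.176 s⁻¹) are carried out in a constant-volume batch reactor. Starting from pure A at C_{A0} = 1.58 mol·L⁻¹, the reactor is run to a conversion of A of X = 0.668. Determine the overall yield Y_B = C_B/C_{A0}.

0.510

C_A = C_{A0}(1−X) = 0.5246 mol·L⁻¹.
Both paths are first order in A, so the instantaneous fraction to B is constant: dC_B/d(−C_A) = k₁/(k₁+k₂) = 0.7634.
C_B = 0.7634·(C_{A0}−C_A) = 0.7634×1.055 = 0.806 mol·L⁻¹.
Y_B = C_B/C_{A0} = 0.8058/1.58 = 0.510.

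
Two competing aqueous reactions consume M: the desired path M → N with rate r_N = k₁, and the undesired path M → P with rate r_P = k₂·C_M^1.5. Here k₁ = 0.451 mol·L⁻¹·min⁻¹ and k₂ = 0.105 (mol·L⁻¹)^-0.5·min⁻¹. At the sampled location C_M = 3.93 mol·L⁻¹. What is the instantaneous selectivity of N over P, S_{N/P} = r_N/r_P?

S_{N/P} = r_N/r_P = (k₁)/(k₂·C_M^1.5) = (k₁/k₂)·C_M^-1.5.
= (0.451) / (0.105×3.930^1.5) = 0.4510/0.8180 = 0.551.

0.551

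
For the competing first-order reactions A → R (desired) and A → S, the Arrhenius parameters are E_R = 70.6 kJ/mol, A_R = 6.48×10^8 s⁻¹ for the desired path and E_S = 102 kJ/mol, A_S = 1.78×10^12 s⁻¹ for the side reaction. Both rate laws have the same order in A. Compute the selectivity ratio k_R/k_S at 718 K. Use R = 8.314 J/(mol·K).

0.0701

Since both paths have the same order in A, the concentration cancels and S_{R/S} = k_R/k_S = (A_R/A_S)·exp[(E_S−E_R)/(RT)].
(E_S−E_R)/(RT) = (102−70.6)×10³/(8.314×718) = 31400/5969 = 5.260.
k_R/k_S = (6.48×10^8/1.78×10^12)·exp(5.260) = 3.640×10^-4 × 192.5 = 0.0701.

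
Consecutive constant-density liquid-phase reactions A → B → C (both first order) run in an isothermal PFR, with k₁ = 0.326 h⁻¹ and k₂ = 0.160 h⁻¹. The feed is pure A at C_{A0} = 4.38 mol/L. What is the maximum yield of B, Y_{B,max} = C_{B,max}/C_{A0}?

Evaluating C_B at τ_opt = ln(k₂/k₁)/(k₂−k₁) gives C_{B,max}/C_{A0} = (k₁/k₂)^[k₂/(k₂−k₁)].
= (0.326/0.160)^(0.160/(0.160−0.326)) = (2.038)^(-0.9639) = 0.5036.

0.504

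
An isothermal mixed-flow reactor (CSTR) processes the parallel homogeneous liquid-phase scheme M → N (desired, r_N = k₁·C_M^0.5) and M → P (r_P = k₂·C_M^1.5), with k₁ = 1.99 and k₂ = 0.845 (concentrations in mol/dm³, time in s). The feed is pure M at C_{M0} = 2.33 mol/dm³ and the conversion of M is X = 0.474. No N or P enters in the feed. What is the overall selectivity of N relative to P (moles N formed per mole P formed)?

1.92

Exit C_M = C_{M0}(1−X) = 2.33×0.526 = 1.226 mol/dm³.
A CSTR operates uniformly at the exit composition, giving r_N = 2.203 and r_P = 1.146 (each k·C_M^n at C_M = 1.226).
Overall selectivity = C_N/C_P = r_Nτ/(r_Pτ) = r_N/r_P = 1.92.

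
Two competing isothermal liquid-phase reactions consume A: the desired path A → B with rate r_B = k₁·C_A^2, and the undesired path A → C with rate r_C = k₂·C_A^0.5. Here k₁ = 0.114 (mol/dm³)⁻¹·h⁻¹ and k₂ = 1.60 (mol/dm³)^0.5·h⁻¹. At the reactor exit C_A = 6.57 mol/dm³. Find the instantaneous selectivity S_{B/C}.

S_{B/C} = r_B/r_C = (k₁·C_A^2)/(k₂·C_A^0.5) = (k₁/k₂)·C_A^1.5.
= (0.114×6.570^2) / (1.60×6.570^0.5) = 4.921/4.101 = 1.20.
Since the desired path is higher order in A, keeping C_A high (PFR or concentrated feed) favours B.

1.20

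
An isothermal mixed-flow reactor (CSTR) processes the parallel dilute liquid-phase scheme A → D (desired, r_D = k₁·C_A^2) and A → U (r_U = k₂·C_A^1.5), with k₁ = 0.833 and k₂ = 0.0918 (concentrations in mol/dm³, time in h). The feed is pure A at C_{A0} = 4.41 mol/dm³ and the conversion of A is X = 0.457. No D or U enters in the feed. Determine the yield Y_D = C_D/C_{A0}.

Exit C_A = C_{A0}(1−X) = 4.41×0.543 = 2.395 mol/dm³.
A CSTR operates uniformly at the exit composition, giving r_D = 4.777 and r_U = 0.3402 (each k·C_A^n at C_A = 2.395).
Fraction of consumed A going to D: r_D/(r_D+r_U) = 0.9335.
C_D = 0.9335·C_{A0}·X = 0.9335×4.41×0.457 = 1.88 mol/dm³; Y_D = C_D/C_{A0} = 0.427.

0.427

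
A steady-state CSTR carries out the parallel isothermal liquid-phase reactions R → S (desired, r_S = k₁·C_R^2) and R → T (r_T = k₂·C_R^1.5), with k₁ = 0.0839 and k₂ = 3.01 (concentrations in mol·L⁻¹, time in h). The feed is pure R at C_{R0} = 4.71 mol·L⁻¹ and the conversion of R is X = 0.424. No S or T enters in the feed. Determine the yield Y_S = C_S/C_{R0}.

0.0186

Exit C_R = C_{R0}(1−X) = 4.71×0.576 = 2.713 mol·L⁻¹.
Rates in a CSTR are evaluated at the outlet concentration: r_S = 0.0839×2.713^2 = 0.6175, r_T = 3.01×2.713^1.5 = 13.45.
Fraction of consumed R going to S: r_S/(r_S+r_T) = 0.04390.
C_S = 0.04390·C_{R0}·X = 0.04390×4.71×0.424 = 0.0877 mol·L⁻¹; Y_S = C_S/C_{R0} = 0.0186.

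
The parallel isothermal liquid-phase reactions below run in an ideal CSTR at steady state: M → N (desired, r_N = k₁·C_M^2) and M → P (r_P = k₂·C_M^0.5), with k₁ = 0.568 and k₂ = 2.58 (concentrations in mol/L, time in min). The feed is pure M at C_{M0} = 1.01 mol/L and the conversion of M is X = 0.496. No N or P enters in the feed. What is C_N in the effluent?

0.0371 mol/L

Exit C_M = C_{M0}(1−X) = 1.01×0.504 = 0.5090 mol/L.
In a CSTR the entire volume is at exit conditions, so r_N = 0.568×0.5090^2 = 0.1472 and r_P = 2.58×0.5090^0.5 = 1.841.
Fraction of consumed M going to N: r_N/(r_N+r_P) = 0.07404.
C_N = 0.07404·C_{M0}·X = 0.07404×1.01×0.496 = 0.0371 mol/L.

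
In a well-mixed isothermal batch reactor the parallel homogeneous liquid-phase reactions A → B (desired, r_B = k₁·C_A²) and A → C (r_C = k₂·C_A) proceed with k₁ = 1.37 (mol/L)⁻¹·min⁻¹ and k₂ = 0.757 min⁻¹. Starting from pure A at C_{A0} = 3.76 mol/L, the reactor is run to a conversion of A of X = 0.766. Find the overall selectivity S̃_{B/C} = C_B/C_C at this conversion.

C_A = C_{A0}(1−X) = 0.8798 mol/L.
Along a PFR/batch, dC_C/dC_A = −r_C/(r_B+r_C) = −k₂/(k₂+k₁·C_A).
Integrating from C_{A0} to C_A: C_C = (0.757/1.37)·ln[(0.757+1.37·3.76)/(0.757+1.37·0.880)] = 0.5526·ln(5.908/1.962) = 0.6090 mol/L.
Then C_B = (C_{A0}−C_A) − C_C = 2.880 − 0.6090 = 2.271 mol/L.
S̃_{B/C} = C_B/C_C = 2.271/0.6090 = 3.73.

3.73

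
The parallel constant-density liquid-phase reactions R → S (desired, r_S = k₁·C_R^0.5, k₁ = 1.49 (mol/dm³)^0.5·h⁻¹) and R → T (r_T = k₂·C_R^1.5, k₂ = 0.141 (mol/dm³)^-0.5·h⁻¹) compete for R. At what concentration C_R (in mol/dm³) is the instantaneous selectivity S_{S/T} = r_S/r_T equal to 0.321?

S_{S/T} = (k₁/k₂)·C_R⁻¹ ⇒ C_R = (S·k₂/k₁)^(-1).
= (0.321×0.141/1.49)^(-1) = (0.03038)^(-1) = 32.9 mol/dm³.

32.9 mol/dm³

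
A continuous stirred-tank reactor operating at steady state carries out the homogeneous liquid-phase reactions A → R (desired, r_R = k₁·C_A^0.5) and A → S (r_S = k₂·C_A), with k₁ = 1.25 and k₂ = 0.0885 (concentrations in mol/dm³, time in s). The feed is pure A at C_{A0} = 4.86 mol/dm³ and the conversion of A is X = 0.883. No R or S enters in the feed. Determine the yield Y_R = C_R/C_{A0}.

Exit C_A = C_{A0}(1−X) = 4.86×0.117 = 0.5686 mol/dm³.
A CSTR operates uniformly at the exit composition, giving r_R = 0.9426 and r_S = 0.05032 (each k·C_A^n at C_A = 0.5686).
Fraction of consumed A going to R: r_R/(r_R+r_S) = 0.9493.
C_R = 0.9493·C_{A0}·X = 0.9493×4.86×0.883 = 4.07 mol/dm³; Y_R = C_R/C_{A0} = 0.838.

0.838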